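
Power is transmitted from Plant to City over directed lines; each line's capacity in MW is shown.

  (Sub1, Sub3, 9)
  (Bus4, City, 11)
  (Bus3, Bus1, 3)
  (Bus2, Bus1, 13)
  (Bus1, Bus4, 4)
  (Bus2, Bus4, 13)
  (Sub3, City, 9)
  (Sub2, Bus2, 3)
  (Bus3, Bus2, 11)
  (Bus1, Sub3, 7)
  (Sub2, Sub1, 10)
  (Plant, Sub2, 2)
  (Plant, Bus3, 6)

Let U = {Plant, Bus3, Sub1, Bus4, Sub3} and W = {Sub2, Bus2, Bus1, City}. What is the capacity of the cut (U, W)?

Edges leaving {Plant, Bus3, Sub1, Bus4, Sub3}: Plant→Sub2 (2), Bus3→Bus2 (11), Bus3→Bus1 (3), Bus4→City (11), Sub3→City (9).
Cut capacity = 2 + 11 + 3 + 11 + 9 = 36.

36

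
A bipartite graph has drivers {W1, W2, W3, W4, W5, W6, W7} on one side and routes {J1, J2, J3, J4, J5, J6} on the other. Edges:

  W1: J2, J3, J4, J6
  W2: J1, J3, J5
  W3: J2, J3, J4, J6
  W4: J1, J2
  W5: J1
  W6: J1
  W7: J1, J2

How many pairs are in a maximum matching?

Unit-capacity flow: source→left, listed edges, right→sink; max matching = max flow.
Augmenting path W1→J2 (+1); matched 1.
Augmenting path W2→J1 (+1); matched 2.
Augmenting path W3→J3 (+1); matched 3.
Augmenting path W4→J1→W2→J5 (+1); matched 4.
Augmenting path W7→J2→W1→J4 (+1); matched 5.
No augmenting path remains; maximum matching = 5.
König certificate: {W1, W2, W3, J1, J2} is a vertex cover of size 5 (every listed pair touches it), so no matching can be larger.

5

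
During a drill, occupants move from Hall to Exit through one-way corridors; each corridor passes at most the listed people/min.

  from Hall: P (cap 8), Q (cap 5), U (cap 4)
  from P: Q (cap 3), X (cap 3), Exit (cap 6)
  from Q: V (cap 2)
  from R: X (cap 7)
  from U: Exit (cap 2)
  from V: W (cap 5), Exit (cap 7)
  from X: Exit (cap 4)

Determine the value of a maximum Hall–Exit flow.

12

Augment Hall→P→Exit: bottleneck 6, flow now 6.
Augment Hall→U→Exit: bottleneck 2, flow now 8.
Augment Hall→P→X→Exit: bottleneck 2, flow now 10.
Augment Hall→Q→V→Exit: bottleneck 2, flow now 12.
No augmenting path remains; maximum flow = 12.
In the residual graph, reachable from Hall: {Hall, Q, U}.
Min-cut edges: Hall→P (8), Q→V (2), U→Exit (2); capacity 8 + 2 + 2 = 12.
This cut is saturated, so no flow can exceed 12.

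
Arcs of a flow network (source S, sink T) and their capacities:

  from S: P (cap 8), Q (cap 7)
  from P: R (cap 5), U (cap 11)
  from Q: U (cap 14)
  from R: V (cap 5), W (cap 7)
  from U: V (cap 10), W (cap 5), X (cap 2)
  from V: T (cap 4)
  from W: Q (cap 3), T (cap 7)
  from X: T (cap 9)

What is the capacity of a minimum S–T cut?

Augment S→P→R→V→T: bottleneck 4, flow now 4.
Augment S→P→R→W→T: bottleneck 1, flow now 5.
Augment S→P→U→W→T: bottleneck 3, flow now 8.
Augment S→Q→U→W→T: bottleneck 2, flow now 10.
Augment S→Q→U→X→T: bottleneck 2, flow now 12.
Augment S→Q→U→V→R→W→T: bottleneck 1, flow now 13. (uses reverse residual edge)
No augmenting path remains; maximum flow = 13.
By max-flow min-cut, the minimum cut capacity equals the max flow.
In the residual graph, reachable from S: {S, P, Q, R, U, V, W}.
Min-cut edges: U→X (2), V→T (4), W→T (7); capacity 2 + 4 + 7 = 13.

13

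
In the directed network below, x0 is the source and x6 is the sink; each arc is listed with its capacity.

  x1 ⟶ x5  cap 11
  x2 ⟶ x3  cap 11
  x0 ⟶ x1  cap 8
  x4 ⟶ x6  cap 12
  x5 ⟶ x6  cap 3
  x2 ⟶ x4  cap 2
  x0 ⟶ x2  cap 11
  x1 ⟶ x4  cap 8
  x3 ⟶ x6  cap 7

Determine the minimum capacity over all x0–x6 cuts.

Augment x0→x1→x4→x6: bottleneck 8, flow now 8.
Augment x0→x2→x3→x6: bottleneck 7, flow now 15.
Augment x0→x2→x4→x6: bottleneck 2, flow now 17.
No augmenting path remains; maximum flow = 17.
By max-flow min-cut, the minimum cut capacity equals the max flow.
In the residual graph, reachable from x0: {x0, x2, x3}.
Min-cut edges: x0→x1 (8), x2→x4 (2), x3→x6 (7); capacity 8 + 2 + 7 = 17.

17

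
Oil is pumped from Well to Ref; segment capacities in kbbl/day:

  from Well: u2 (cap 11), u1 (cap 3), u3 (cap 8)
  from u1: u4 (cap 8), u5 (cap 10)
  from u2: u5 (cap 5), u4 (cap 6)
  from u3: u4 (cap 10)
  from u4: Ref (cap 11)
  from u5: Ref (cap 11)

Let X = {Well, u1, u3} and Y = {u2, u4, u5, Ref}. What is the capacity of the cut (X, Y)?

39

Edges leaving {Well, u1, u3}: Well→u2 (11), u1→u4 (8), u1→u5 (10), u3→u4 (10).
Cut capacity = 11 + 8 + 10 + 10 = 39.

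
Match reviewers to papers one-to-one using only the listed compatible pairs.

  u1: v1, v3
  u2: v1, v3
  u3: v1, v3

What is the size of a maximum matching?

Unit-capacity flow: source→left, listed edges, right→sink; max matching = max flow.
Augmenting path u1→v1 (+1); matched 1.
Augmenting path u2→v3 (+1); matched 2.
No augmenting path remains; maximum matching = 2.
König certificate: {v1, v3} is a vertex cover of size 2 (every listed pair touches it), so no matching can be larger.

2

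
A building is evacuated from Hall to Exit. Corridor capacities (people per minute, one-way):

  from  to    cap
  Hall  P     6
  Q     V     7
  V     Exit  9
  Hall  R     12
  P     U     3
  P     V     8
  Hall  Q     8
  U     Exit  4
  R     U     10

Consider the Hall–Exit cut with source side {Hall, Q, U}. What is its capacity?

Edges leaving {Hall, Q, U}: Hall→P (6), Hall→R (12), Q→V (7), U→Exit (4).
Cut capacity = 6 + 12 + 7 + 4 = 29.

29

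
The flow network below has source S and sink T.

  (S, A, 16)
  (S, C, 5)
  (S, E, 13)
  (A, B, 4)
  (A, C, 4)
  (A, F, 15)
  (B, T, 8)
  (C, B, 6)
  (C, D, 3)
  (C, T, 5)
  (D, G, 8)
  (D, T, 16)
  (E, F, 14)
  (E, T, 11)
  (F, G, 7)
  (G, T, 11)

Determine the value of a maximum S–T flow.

31

Augment S→C→T: bottleneck 5, flow now 5.
Augment S→E→T: bottleneck 11, flow now 16.
Augment S→A→B→T: bottleneck 4, flow now 20.
Augment S→A→C→B→T: bottleneck 4, flow now 24.
Augment S→A→F→G→T: bottleneck 7, flow now 31.
No augmenting path remains; maximum flow = 31.
In the residual graph, reachable from S: {S, A, E, F}.
Min-cut edges: S→C (5), A→B (4), A→C (4), E→T (11), F→G (7); capacity 5 + 4 + 4 + 11 + 7 = 31.
This cut is saturated, so no flow can exceed 31.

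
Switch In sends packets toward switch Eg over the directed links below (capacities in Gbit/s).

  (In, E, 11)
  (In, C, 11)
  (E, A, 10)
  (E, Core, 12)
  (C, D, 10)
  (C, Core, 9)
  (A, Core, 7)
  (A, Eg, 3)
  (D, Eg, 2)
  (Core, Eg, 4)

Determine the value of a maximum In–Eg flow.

9

Augment In→E→A→Eg: bottleneck 3, flow now 3.
Augment In→E→Core→Eg: bottleneck 4, flow now 7.
Augment In→C→D→Eg: bottleneck 2, flow now 9.
No augmenting path remains; maximum flow = 9.
In the residual graph, reachable from In: {In, E, C, A, D, Core}.
Min-cut edges: A→Eg (3), D→Eg (2), Core→Eg (4); capacity 3 + 2 + 4 = 9.
This cut is saturated, so no flow can exceed 9.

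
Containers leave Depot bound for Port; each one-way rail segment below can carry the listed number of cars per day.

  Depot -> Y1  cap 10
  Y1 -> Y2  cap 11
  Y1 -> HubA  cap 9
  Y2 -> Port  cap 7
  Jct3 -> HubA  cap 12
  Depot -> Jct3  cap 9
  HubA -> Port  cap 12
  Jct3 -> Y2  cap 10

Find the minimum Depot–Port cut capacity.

19

Augment Depot→Y1→Y2→Port: bottleneck 7, flow now 7.
Augment Depot→Y1→HubA→Port: bottleneck 3, flow now 10.
Augment Depot→Jct3→HubA→Port: bottleneck 9, flow now 19.
No augmenting path remains; maximum flow = 19.
By max-flow min-cut, the minimum cut capacity equals the max flow.
In the residual graph, reachable from Depot: {Depot}.
Min-cut edges: Depot→Y1 (10), Depot→Jct3 (9); capacity 10 + 9 = 19.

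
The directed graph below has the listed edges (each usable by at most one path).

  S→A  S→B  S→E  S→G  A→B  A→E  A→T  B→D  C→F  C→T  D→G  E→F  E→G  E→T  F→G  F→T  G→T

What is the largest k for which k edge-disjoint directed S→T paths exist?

3

Assign every edge capacity 1; by Menger, the answer equals the max flow.
Path S→A→T (+1); total 1.
Path S→E→T (+1); total 2.
Path S→G→T (+1); total 3.
No residual S→T path; max flow = 3.
Certifying cut of size 3: {G→T, S→A, S→E}.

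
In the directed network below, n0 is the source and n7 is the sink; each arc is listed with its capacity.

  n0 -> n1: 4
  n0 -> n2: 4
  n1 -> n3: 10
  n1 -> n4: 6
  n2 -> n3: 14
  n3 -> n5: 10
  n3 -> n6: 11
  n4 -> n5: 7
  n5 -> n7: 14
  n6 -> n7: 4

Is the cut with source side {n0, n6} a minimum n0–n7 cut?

No — its capacity is 12, but the minimum cut has capacity 8.

Given cut capacity: 4 + 4 + 4 = 12.
Augment n0→n1→n3→n5→n7: bottleneck 4, flow now 4.
Augment n0→n2→n3→n5→n7: bottleneck 4, flow now 8.
No augmenting path remains; maximum flow = 8.
In the residual graph, reachable from n0: {n0}.
Min-cut edges: n0→n1 (4), n0→n2 (4); capacity 4 + 4 = 8.
Cut capacity 12 exceeds the max flow 8, so it is not minimum.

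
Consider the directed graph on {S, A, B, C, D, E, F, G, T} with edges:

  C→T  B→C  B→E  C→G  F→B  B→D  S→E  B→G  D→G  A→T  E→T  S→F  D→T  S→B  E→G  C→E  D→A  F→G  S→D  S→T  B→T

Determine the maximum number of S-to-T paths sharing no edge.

5

Assign every edge capacity 1; by Menger, the answer equals the max flow.
Path S→T (+1); total 1.
Path S→B→T (+1); total 2.
Path S→D→T (+1); total 3.
Path S→E→T (+1); total 4.
Path S→F→B→C→T (+1); total 5.
No residual S→T path; max flow = 5.
Certifying cut of size 5: {S→B, S→D, S→E, S→F, S→T}.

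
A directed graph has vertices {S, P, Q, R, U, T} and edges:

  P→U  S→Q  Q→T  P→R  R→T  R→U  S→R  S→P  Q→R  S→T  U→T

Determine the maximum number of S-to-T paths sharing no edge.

Assign every edge capacity 1; by Menger, the answer equals the max flow.
Path S→T (+1); total 1.
Path S→Q→T (+1); total 2.
Path S→R→T (+1); total 3.
Path S→P→U→T (+1); total 4.
No residual S→T path; max flow = 4.
Certifying cut of size 4: {S→P, S→Q, S→R, S→T}.

4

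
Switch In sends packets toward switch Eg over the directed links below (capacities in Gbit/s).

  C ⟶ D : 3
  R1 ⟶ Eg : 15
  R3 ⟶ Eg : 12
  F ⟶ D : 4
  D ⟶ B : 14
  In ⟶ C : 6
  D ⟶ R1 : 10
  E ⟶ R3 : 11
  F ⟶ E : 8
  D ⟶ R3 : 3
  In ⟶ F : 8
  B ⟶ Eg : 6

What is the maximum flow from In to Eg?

Augment In→C→D→B→Eg: bottleneck 3, flow now 3.
Augment In→F→D→B→Eg: bottleneck 3, flow now 6.
Augment In→F→D→R1→Eg: bottleneck 1, flow now 7.
Augment In→F→E→R3→Eg: bottleneck 4, flow now 11.
No augmenting path remains; maximum flow = 11.
In the residual graph, reachable from In: {In, C}.
Min-cut edges: In→F (8), C→D (3); capacity 8 + 3 = 11.
This cut is saturated, so no flow can exceed 11.

11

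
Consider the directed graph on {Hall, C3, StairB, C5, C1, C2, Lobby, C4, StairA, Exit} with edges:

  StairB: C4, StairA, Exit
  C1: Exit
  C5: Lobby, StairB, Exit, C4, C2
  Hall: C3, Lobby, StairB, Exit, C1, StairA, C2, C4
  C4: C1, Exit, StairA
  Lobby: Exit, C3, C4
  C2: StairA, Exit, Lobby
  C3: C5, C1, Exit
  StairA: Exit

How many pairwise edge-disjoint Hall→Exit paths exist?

8

Assign every edge capacity 1; by Menger, the answer equals the max flow.
Path Hall→Exit (+1); total 1.
Path Hall→C3→Exit (+1); total 2.
Path Hall→StairB→Exit (+1); total 3.
Path Hall→C1→Exit (+1); total 4.
Path Hall→C2→Exit (+1); total 5.
Path Hall→Lobby→Exit (+1); total 6.
Path Hall→C4→Exit (+1); total 7.
Path Hall→StairA→Exit (+1); total 8.
No residual Hall→Exit path; max flow = 8.
Certifying cut of size 8: {Hall→C1, Hall→C2, Hall→C3, Hall→C4, Hall→Exit, Hall→Lobby, Hall→StairA, Hall→StairB}.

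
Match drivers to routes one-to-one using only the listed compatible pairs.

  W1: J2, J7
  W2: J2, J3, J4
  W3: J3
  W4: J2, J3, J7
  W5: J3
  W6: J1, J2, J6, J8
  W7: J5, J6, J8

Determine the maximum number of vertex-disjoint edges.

6

Unit-capacity flow: source→left, listed edges, right→sink; max matching = max flow.
Augmenting path W1→J2 (+1); matched 1.
Augmenting path W2→J3 (+1); matched 2.
Augmenting path W4→J7 (+1); matched 3.
Augmenting path W6→J1 (+1); matched 4.
Augmenting path W7→J5 (+1); matched 5.
Augmenting path W3→J3→W2→J4 (+1); matched 6.
No augmenting path remains; maximum matching = 6.
König certificate: {W1, W2, W4, W6, W7, J3} is a vertex cover of size 6 (every listed pair touches it), so no matching can be larger.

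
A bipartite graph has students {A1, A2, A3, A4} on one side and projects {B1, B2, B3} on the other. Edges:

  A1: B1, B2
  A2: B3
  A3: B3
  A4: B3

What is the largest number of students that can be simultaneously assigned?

2

Unit-capacity flow: source→left, listed edges, right→sink; max matching = max flow.
Augmenting path A1→B1 (+1); matched 1.
Augmenting path A2→B3 (+1); matched 2.
No augmenting path remains; maximum matching = 2.
König certificate: {A1, B3} is a vertex cover of size 2 (every listed pair touches it), so no matching can be larger.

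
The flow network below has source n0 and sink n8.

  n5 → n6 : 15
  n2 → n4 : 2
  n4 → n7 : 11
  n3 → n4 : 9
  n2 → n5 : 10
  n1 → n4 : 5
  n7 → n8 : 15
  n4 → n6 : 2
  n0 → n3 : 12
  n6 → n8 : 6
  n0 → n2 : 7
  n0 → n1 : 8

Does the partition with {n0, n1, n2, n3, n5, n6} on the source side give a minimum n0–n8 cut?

No — its capacity is 22, but the minimum cut has capacity 17.

Given cut capacity: 5 + 2 + 9 + 6 = 22.
Augment n0→n1→n4→n6→n8: bottleneck 2, flow now 2.
Augment n0→n1→n4→n7→n8: bottleneck 3, flow now 5.
Augment n0→n2→n4→n7→n8: bottleneck 2, flow now 7.
Augment n0→n2→n5→n6→n8: bottleneck 4, flow now 11.
Augment n0→n3→n4→n7→n8: bottleneck 6, flow now 17.
No augmenting path remains; maximum flow = 17.
In the residual graph, reachable from n0: {n0, n1, n2, n3, n4, n5, n6}.
Min-cut edges: n4→n7 (11), n6→n8 (6); capacity 11 + 6 = 17.
Cut capacity 22 exceeds the max flow 17, so it is not minimum.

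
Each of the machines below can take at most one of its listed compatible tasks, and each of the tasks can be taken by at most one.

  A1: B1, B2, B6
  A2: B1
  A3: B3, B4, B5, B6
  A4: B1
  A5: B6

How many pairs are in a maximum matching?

Unit-capacity flow: source→left, listed edges, right→sink; max matching = max flow.
Augmenting path A1→B1 (+1); matched 1.
Augmenting path A3→B3 (+1); matched 2.
Augmenting path A5→B6 (+1); matched 3.
Augmenting path A2→B1→A1→B2 (+1); matched 4.
No augmenting path remains; maximum matching = 4.
König certificate: {A1, A3, A5, B1} is a vertex cover of size 4 (every listed pair touches it), so no matching can be larger.

4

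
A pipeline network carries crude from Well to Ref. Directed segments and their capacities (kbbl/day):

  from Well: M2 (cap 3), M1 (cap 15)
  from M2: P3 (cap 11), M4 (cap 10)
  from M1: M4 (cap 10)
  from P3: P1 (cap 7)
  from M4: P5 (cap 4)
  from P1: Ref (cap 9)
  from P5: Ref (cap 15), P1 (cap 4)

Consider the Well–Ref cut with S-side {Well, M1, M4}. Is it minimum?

Yes — it is a minimum cut (capacity 7).

Given cut capacity: 3 + 4 = 7.
Augment Well→M2→P3→P1→Ref: bottleneck 3, flow now 3.
Augment Well→M1→M4→P5→Ref: bottleneck 4, flow now 7.
No augmenting path remains; maximum flow = 7.
Cut capacity 7 equals the max flow, so it is a minimum cut.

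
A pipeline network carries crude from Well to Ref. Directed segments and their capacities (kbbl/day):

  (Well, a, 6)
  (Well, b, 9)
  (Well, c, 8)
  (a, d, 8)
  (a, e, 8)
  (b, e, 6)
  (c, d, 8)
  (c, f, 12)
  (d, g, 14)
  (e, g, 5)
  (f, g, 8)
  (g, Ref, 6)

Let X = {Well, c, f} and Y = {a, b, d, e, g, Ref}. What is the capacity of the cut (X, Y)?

31

Edges leaving {Well, c, f}: Well→a (6), Well→b (9), c→d (8), f→g (8).
Cut capacity = 6 + 9 + 8 + 8 = 31.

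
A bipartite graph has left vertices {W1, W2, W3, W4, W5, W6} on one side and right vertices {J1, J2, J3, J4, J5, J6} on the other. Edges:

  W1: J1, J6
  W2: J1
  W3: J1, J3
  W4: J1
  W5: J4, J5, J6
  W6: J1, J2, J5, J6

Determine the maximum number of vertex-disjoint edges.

5

Unit-capacity flow: source→left, listed edges, right→sink; max matching = max flow.
Augmenting path W1→J1 (+1); matched 1.
Augmenting path W3→J3 (+1); matched 2.
Augmenting path W5→J4 (+1); matched 3.
Augmenting path W6→J2 (+1); matched 4.
Augmenting path W2→J1→W1→J6 (+1); matched 5.
No augmenting path remains; maximum matching = 5.
König certificate: {W1, W3, W5, W6, J1} is a vertex cover of size 5 (every listed pair touches it), so no matching can be larger.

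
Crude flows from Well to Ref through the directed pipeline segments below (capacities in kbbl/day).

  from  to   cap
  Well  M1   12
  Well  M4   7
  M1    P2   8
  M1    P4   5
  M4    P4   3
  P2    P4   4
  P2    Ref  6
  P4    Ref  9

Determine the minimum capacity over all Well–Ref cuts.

Augment Well→M1→P2→Ref: bottleneck 6, flow now 6.
Augment Well→M1→P4→Ref: bottleneck 5, flow now 11.
Augment Well→M4→P4→Ref: bottleneck 3, flow now 14.
Augment Well→M1→P2→P4→Ref: bottleneck 1, flow now 15.
No augmenting path remains; maximum flow = 15.
By max-flow min-cut, the minimum cut capacity equals the max flow.
In the residual graph, reachable from Well: {Well, M4}.
Min-cut edges: Well→M1 (12), M4→P4 (3); capacity 12 + 3 = 15.

15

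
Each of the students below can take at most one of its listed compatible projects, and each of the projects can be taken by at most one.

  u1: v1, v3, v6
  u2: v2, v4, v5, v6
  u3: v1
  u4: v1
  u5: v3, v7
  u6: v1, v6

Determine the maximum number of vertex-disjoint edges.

Unit-capacity flow: source→left, listed edges, right→sink; max matching = max flow.
Augmenting path u1→v1 (+1); matched 1.
Augmenting path u2→v2 (+1); matched 2.
Augmenting path u5→v3 (+1); matched 3.
Augmenting path u6→v6 (+1); matched 4.
Augmenting path u3→v1→u1→v3→u5→v7 (+1); matched 5.
No augmenting path remains; maximum matching = 5.
König certificate: {u1, u2, u5, u6, v1} is a vertex cover of size 5 (every listed pair touches it), so no matching can be larger.

5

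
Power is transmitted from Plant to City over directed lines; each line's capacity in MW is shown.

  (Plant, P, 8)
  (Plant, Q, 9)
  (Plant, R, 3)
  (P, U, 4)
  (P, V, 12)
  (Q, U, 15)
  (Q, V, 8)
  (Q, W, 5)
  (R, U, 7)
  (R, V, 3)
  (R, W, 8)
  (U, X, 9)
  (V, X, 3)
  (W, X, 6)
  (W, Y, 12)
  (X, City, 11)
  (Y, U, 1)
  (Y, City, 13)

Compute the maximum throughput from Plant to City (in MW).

Augment Plant→P→U→X→City: bottleneck 4, flow now 4.
Augment Plant→P→V→X→City: bottleneck 3, flow now 7.
Augment Plant→Q→U→X→City: bottleneck 4, flow now 11.
Augment Plant→Q→W→Y→City: bottleneck 5, flow now 16.
Augment Plant→R→W→Y→City: bottleneck 3, flow now 19.
No augmenting path remains; maximum flow = 19.
In the residual graph, reachable from Plant: {Plant, P, V}.
Min-cut edges: Plant→Q (9), Plant→R (3), P→U (4), V→X (3); capacity 9 + 3 + 4 + 3 = 19.
This cut is saturated, so no flow can exceed 19.

19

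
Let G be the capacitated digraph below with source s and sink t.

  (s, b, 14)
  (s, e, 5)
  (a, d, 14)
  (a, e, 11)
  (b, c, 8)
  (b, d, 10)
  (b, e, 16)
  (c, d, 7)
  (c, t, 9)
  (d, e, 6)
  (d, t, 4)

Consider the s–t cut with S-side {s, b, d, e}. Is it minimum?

Yes — it is a minimum cut (capacity 12).

Given cut capacity: 8 + 4 = 12.
Augment s→b→c→t: bottleneck 8, flow now 8.
Augment s→b→d→t: bottleneck 4, flow now 12.
No augmenting path remains; maximum flow = 12.
Cut capacity 12 equals the max flow, so it is a minimum cut.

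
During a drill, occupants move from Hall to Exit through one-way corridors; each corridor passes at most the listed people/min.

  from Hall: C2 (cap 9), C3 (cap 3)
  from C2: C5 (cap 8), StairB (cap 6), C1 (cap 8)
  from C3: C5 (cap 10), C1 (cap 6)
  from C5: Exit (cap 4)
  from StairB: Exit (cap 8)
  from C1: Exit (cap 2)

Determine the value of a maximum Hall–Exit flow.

12

Augment Hall→C2→C5→Exit: bottleneck 4, flow now 4.
Augment Hall→C2→StairB→Exit: bottleneck 5, flow now 9.
Augment Hall→C3→C1→Exit: bottleneck 2, flow now 11.
Augment Hall→C3→C5→C2→StairB→Exit: bottleneck 1, flow now 12. (uses reverse residual edge)
No augmenting path remains; maximum flow = 12.
In the residual graph, reachable from Hall: {Hall}.
Min-cut edges: Hall→C2 (9), Hall→C3 (3); capacity 9 + 3 = 12.
This cut is saturated, so no flow can exceed 12.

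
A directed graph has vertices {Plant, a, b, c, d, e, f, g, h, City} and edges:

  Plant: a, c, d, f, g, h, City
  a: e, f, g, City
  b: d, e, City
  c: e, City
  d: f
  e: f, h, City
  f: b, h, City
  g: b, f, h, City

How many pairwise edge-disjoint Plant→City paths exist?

6

Assign every edge capacity 1; by Menger, the answer equals the max flow.
Path Plant→City (+1); total 1.
Path Plant→a→City (+1); total 2.
Path Plant→c→City (+1); total 3.
Path Plant→f→City (+1); total 4.
Path Plant→g→City (+1); total 5.
Path Plant→d→f→b→City (+1); total 6.
No residual Plant→City path; max flow = 6.
Certifying cut of size 6: {Plant→City, Plant→a, Plant→c, Plant→d, Plant→f, Plant→g}.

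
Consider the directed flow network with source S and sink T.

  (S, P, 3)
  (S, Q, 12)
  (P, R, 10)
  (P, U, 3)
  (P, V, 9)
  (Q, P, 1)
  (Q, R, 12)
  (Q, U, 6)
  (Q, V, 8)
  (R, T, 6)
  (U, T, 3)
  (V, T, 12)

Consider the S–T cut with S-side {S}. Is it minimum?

Yes — it is a minimum cut (capacity 15).

Given cut capacity: 3 + 12 = 15.
Augment S→P→R→T: bottleneck 3, flow now 3.
Augment S→Q→R→T: bottleneck 3, flow now 6.
Augment S→Q→U→T: bottleneck 3, flow now 9.
Augment S→Q→V→T: bottleneck 6, flow now 15.
No augmenting path remains; maximum flow = 15.
Cut capacity 15 equals the max flow, so it is a minimum cut.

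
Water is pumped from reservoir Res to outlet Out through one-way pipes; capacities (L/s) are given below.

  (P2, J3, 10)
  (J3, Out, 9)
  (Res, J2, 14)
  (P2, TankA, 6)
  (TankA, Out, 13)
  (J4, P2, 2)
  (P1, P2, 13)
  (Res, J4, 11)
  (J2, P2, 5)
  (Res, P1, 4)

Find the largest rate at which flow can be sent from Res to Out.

Augment Res→J4→P2→J3→Out: bottleneck 2, flow now 2.
Augment Res→J2→P2→J3→Out: bottleneck 5, flow now 7.
Augment Res→P1→P2→J3→Out: bottleneck 2, flow now 9.
Augment Res→P1→P2→TankA→Out: bottleneck 2, flow now 11.
No augmenting path remains; maximum flow = 11.
In the residual graph, reachable from Res: {Res, J4, J2}.
Min-cut edges: Res→P1 (4), J4→P2 (2), J2→P2 (5); capacity 4 + 2 + 5 = 11.
This cut is saturated, so no flow can exceed 11.

11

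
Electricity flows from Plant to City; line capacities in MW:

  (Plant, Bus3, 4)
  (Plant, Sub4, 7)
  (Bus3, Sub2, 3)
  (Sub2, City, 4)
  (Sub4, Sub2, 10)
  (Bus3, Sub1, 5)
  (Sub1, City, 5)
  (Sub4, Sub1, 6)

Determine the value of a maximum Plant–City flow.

9

Augment Plant→Bus3→Sub1→City: bottleneck 4, flow now 4.
Augment Plant→Sub4→Sub1→City: bottleneck 1, flow now 5.
Augment Plant→Sub4→Sub2→City: bottleneck 4, flow now 9.
No augmenting path remains; maximum flow = 9.
In the residual graph, reachable from Plant: {Plant, Bus3, Sub4, Sub1, Sub2}.
Min-cut edges: Sub1→City (5), Sub2→City (4); capacity 5 + 4 = 9.
This cut is saturated, so no flow can exceed 9.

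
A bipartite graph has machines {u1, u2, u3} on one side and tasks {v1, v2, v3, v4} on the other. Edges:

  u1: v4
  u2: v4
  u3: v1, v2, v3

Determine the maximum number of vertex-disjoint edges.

Unit-capacity flow: source→left, listed edges, right→sink; max matching = max flow.
Augmenting path u1→v4 (+1); matched 1.
Augmenting path u3→v1 (+1); matched 2.
No augmenting path remains; maximum matching = 2.
König certificate: {u3, v4} is a vertex cover of size 2 (every listed pair touches it), so no matching can be larger.

2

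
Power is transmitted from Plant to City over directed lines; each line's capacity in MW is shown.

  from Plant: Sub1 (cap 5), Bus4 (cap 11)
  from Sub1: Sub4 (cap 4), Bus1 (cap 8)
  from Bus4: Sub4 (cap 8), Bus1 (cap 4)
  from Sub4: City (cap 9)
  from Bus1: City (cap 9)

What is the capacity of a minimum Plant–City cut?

16

Augment Plant→Sub1→Sub4→City: bottleneck 4, flow now 4.
Augment Plant→Sub1→Bus1→City: bottleneck 1, flow now 5.
Augment Plant→Bus4→Sub4→City: bottleneck 5, flow now 10.
Augment Plant→Bus4→Bus1→City: bottleneck 4, flow now 14.
Augment Plant→Bus4→Sub4→Sub1→Bus1→City: bottleneck 2, flow now 16. (uses reverse residual edge)
No augmenting path remains; maximum flow = 16.
By max-flow min-cut, the minimum cut capacity equals the max flow.
In the residual graph, reachable from Plant: {Plant}.
Min-cut edges: Plant→Sub1 (5), Plant→Bus4 (11); capacity 5 + 11 = 16.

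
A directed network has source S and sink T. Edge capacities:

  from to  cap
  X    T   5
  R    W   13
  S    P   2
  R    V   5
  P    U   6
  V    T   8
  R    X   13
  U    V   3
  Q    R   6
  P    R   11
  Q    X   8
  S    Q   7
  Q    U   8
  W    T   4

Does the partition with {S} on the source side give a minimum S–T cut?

Given cut capacity: 2 + 7 = 9.
Augment S→Q→X→T: bottleneck 5, flow now 5.
Augment S→P→R→V→T: bottleneck 2, flow now 7.
Augment S→Q→R→V→T: bottleneck 2, flow now 9.
No augmenting path remains; maximum flow = 9.
Cut capacity 9 equals the max flow, so it is a minimum cut.

Yes — it is a minimum cut (capacity 9).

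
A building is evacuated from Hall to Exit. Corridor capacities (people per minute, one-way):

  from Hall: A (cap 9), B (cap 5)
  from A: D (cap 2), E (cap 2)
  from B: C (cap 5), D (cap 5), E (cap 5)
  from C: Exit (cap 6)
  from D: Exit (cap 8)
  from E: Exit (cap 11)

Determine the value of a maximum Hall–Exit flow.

9

Augment Hall→A→D→Exit: bottleneck 2, flow now 2.
Augment Hall→A→E→Exit: bottleneck 2, flow now 4.
Augment Hall→B→C→Exit: bottleneck 5, flow now 9.
No augmenting path remains; maximum flow = 9.
In the residual graph, reachable from Hall: {Hall, A}.
Min-cut edges: Hall→B (5), A→D (2), A→E (2); capacity 5 + 2 + 2 = 9.
This cut is saturated, so no flow can exceed 9.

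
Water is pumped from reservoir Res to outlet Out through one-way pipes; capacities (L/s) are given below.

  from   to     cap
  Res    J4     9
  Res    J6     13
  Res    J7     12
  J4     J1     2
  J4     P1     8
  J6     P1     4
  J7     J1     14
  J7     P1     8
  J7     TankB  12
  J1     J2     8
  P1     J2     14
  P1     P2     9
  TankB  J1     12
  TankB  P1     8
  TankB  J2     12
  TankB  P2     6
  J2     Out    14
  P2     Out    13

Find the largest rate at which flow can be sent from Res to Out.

Augment Res→J4→J1→J2→Out: bottleneck 2, flow now 2.
Augment Res→J4→P1→J2→Out: bottleneck 7, flow now 9.
Augment Res→J6→P1→J2→Out: bottleneck 4, flow now 13.
Augment Res→J7→J1→J2→Out: bottleneck 1, flow now 14.
Augment Res→J7→P1→P2→Out: bottleneck 8, flow now 22.
Augment Res→J7→TankB→P2→Out: bottleneck 3, flow now 25.
No augmenting path remains; maximum flow = 25.
In the residual graph, reachable from Res: {Res, J6}.
Min-cut edges: Res→J4 (9), Res→J7 (12), J6→P1 (4); capacity 9 + 12 + 4 = 25.
This cut is saturated, so no flow can exceed 25.

25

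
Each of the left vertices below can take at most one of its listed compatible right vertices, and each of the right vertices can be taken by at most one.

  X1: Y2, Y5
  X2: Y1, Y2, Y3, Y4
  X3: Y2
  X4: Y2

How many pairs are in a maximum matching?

Unit-capacity flow: source→left, listed edges, right→sink; max matching = max flow.
Augmenting path X1→Y2 (+1); matched 1.
Augmenting path X2→Y1 (+1); matched 2.
Augmenting path X3→Y2→X1→Y5 (+1); matched 3.
No augmenting path remains; maximum matching = 3.
König certificate: {X1, X2, Y2} is a vertex cover of size 3 (every listed pair touches it), so no matching can be larger.

3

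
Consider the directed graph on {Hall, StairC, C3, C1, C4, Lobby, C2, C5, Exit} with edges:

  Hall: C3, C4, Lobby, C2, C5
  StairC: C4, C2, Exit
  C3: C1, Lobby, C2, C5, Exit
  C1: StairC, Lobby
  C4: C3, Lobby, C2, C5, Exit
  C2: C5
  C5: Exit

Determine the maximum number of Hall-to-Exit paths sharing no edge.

3

Assign every edge capacity 1; by Menger, the answer equals the max flow.
Path Hall→C3→Exit (+1); total 1.
Path Hall→C4→Exit (+1); total 2.
Path Hall→C5→Exit (+1); total 3.
No residual Hall→Exit path; max flow = 3.
Certifying cut of size 3: {C5→Exit, Hall→C3, Hall→C4}.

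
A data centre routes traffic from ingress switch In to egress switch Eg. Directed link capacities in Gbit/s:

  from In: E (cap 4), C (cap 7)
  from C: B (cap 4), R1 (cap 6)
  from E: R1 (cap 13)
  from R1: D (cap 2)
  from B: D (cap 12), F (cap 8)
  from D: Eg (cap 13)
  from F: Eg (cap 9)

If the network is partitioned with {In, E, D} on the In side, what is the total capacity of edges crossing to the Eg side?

Edges leaving {In, E, D}: In→C (7), E→R1 (13), D→Eg (13).
Cut capacity = 7 + 13 + 13 = 33.

33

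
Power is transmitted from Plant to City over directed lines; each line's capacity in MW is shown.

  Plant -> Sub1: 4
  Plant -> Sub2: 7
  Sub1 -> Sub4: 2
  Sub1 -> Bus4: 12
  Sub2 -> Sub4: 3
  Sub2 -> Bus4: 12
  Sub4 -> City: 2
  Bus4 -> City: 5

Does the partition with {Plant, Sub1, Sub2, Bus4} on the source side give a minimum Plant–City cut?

No — its capacity is 10, but the minimum cut has capacity 7.

Given cut capacity: 2 + 3 + 5 = 10.
Augment Plant→Sub1→Sub4→City: bottleneck 2, flow now 2.
Augment Plant→Sub1→Bus4→City: bottleneck 2, flow now 4.
Augment Plant→Sub2→Bus4→City: bottleneck 3, flow now 7.
No augmenting path remains; maximum flow = 7.
In the residual graph, reachable from Plant: {Plant, Sub1, Sub2, Sub4, Bus4}.
Min-cut edges: Sub4→City (2), Bus4→City (5); capacity 2 + 5 = 7.
Cut capacity 10 exceeds the max flow 7, so it is not minimum.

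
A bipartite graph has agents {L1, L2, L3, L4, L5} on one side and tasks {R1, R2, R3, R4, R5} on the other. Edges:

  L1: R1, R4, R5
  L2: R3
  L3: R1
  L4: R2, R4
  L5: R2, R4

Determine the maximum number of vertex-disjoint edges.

5

Unit-capacity flow: source→left, listed edges, right→sink; max matching = max flow.
Augmenting path L1→R1 (+1); matched 1.
Augmenting path L2→R3 (+1); matched 2.
Augmenting path L4→R2 (+1); matched 3.
Augmenting path L5→R4 (+1); matched 4.
Augmenting path L3→R1→L1→R5 (+1); matched 5.
No augmenting path remains; maximum matching = 5.
König certificate: {L1, L2, L3, L4, L5} is a vertex cover of size 5 (every listed pair touches it), so no matching can be larger.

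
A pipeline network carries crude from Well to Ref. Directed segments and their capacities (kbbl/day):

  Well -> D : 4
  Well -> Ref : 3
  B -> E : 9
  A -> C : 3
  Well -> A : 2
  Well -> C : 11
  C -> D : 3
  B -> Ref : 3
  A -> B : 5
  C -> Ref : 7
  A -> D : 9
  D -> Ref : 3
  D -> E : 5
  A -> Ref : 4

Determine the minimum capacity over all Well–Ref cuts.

Augment Well→Ref: bottleneck 3, flow now 3.
Augment Well→A→Ref: bottleneck 2, flow now 5.
Augment Well→C→Ref: bottleneck 7, flow now 12.
Augment Well→D→Ref: bottleneck 3, flow now 15.
No augmenting path remains; maximum flow = 15.
By max-flow min-cut, the minimum cut capacity equals the max flow.
In the residual graph, reachable from Well: {Well, C, D, E}.
Min-cut edges: Well→A (2), Well→Ref (3), C→Ref (7), D→Ref (3); capacity 2 + 3 + 7 + 3 = 15.

15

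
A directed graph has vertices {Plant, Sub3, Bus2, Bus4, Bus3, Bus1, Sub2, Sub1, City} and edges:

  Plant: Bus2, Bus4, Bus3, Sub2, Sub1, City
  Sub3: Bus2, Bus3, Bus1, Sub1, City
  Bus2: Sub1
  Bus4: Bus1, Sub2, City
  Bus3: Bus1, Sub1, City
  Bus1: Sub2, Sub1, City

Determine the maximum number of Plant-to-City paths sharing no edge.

3

Assign every edge capacity 1; by Menger, the answer equals the max flow.
Path Plant→City (+1); total 1.
Path Plant→Bus4→City (+1); total 2.
Path Plant→Bus3→City (+1); total 3.
No residual Plant→City path; max flow = 3.
Certifying cut of size 3: {Plant→Bus3, Plant→Bus4, Plant→City}.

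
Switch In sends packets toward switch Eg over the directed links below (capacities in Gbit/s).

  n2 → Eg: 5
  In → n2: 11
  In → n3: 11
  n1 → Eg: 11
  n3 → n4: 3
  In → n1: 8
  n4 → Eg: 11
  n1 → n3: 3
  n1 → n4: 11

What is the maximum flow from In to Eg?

Augment In→n1→Eg: bottleneck 8, flow now 8.
Augment In→n2→Eg: bottleneck 5, flow now 13.
Augment In→n3→n4→Eg: bottleneck 3, flow now 16.
No augmenting path remains; maximum flow = 16.
In the residual graph, reachable from In: {In, n2, n3}.
Min-cut edges: In→n1 (8), n2→Eg (5), n3→n4 (3); capacity 8 + 5 + 3 = 16.
This cut is saturated, so no flow can exceed 16.

16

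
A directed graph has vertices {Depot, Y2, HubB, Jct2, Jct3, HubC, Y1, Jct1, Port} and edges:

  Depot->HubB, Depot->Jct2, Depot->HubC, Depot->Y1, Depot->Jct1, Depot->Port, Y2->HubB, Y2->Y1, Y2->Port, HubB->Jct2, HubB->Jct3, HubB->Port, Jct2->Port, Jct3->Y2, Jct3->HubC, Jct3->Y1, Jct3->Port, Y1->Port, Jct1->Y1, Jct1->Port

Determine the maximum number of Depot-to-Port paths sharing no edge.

5

Assign every edge capacity 1; by Menger, the answer equals the max flow.
Path Depot→Port (+1); total 1.
Path Depot→HubB→Port (+1); total 2.
Path Depot→Jct2→Port (+1); total 3.
Path Depot→Y1→Port (+1); total 4.
Path Depot→Jct1→Port (+1); total 5.
No residual Depot→Port path; max flow = 5.
Certifying cut of size 5: {Depot→HubB, Depot→Jct1, Depot→Jct2, Depot→Port, Depot→Y1}.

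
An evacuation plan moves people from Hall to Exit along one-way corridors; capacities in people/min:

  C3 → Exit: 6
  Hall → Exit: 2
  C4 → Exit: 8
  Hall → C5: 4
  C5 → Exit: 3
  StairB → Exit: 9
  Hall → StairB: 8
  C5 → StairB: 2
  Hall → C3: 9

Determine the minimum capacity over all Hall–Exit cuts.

Augment Hall→Exit: bottleneck 2, flow now 2.
Augment Hall→C5→Exit: bottleneck 3, flow now 5.
Augment Hall→C3→Exit: bottleneck 6, flow now 11.
Augment Hall→StairB→Exit: bottleneck 8, flow now 19.
Augment Hall→C5→StairB→Exit: bottleneck 1, flow now 20.
No augmenting path remains; maximum flow = 20.
By max-flow min-cut, the minimum cut capacity equals the max flow.
In the residual graph, reachable from Hall: {Hall, C3}.
Min-cut edges: Hall→C5 (4), Hall→StairB (8), Hall→Exit (2), C3→Exit (6); capacity 4 + 8 + 2 + 6 = 20.

20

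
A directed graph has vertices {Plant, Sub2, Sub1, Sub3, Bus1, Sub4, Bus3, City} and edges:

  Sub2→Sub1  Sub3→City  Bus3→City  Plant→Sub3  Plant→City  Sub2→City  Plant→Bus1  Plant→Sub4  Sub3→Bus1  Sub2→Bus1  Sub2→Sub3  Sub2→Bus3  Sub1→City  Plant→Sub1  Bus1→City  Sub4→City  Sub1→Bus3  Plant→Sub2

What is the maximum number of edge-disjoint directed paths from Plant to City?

6

Assign every edge capacity 1; by Menger, the answer equals the max flow.
Path Plant→City (+1); total 1.
Path Plant→Sub2→City (+1); total 2.
Path Plant→Sub1→City (+1); total 3.
Path Plant→Sub3→City (+1); total 4.
Path Plant→Bus1→City (+1); total 5.
Path Plant→Sub4→City (+1); total 6.
No residual Plant→City path; max flow = 6.
Certifying cut of size 6: {Plant→Bus1, Plant→City, Plant→Sub1, Plant→Sub2, Plant→Sub3, Plant→Sub4}.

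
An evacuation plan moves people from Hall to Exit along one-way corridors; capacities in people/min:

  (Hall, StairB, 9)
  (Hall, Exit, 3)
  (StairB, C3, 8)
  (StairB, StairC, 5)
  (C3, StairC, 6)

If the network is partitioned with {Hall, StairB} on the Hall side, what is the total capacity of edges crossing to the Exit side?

16

Edges leaving {Hall, StairB}: Hall→Exit (3), StairB→C3 (8), StairB→StairC (5).
Cut capacity = 3 + 8 + 5 = 16.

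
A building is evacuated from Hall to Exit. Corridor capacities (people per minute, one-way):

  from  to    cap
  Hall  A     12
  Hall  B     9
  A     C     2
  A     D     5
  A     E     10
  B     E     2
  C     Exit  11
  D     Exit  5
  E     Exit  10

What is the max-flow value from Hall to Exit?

Augment Hall→A→C→Exit: bottleneck 2, flow now 2.
Augment Hall→A→D→Exit: bottleneck 5, flow now 7.
Augment Hall→A→E→Exit: bottleneck 5, flow now 12.
Augment Hall→B→E→Exit: bottleneck 2, flow now 14.
No augmenting path remains; maximum flow = 14.
In the residual graph, reachable from Hall: {Hall, B}.
Min-cut edges: Hall→A (12), B→E (2); capacity 12 + 2 = 14.
This cut is saturated, so no flow can exceed 14.

14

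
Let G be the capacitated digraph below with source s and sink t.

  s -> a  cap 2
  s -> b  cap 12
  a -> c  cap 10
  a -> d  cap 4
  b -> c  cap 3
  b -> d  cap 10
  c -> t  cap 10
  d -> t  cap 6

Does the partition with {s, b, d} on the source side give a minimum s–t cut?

Given cut capacity: 2 + 3 + 6 = 11.
Augment s→a→c→t: bottleneck 2, flow now 2.
Augment s→b→c→t: bottleneck 3, flow now 5.
Augment s→b→d→t: bottleneck 6, flow now 11.
No augmenting path remains; maximum flow = 11.
Cut capacity 11 equals the max flow, so it is a minimum cut.

Yes — it is a minimum cut (capacity 11).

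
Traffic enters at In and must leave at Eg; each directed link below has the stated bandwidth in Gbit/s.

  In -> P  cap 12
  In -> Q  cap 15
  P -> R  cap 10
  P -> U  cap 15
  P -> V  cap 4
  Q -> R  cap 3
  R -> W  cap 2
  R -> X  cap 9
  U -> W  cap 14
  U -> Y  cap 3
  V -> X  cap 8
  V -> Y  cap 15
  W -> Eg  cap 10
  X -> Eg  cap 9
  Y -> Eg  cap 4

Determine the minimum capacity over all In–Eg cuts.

15

Augment In→P→R→W→Eg: bottleneck 2, flow now 2.
Augment In→P→R→X→Eg: bottleneck 8, flow now 10.
Augment In→P→U→W→Eg: bottleneck 2, flow now 12.
Augment In→Q→R→X→Eg: bottleneck 1, flow now 13.
Augment In→Q→R→P→U→W→Eg: bottleneck 2, flow now 15. (uses reverse residual edge)
No augmenting path remains; maximum flow = 15.
By max-flow min-cut, the minimum cut capacity equals the max flow.
In the residual graph, reachable from In: {In, Q}.
Min-cut edges: In→P (12), Q→R (3); capacity 12 + 3 = 15.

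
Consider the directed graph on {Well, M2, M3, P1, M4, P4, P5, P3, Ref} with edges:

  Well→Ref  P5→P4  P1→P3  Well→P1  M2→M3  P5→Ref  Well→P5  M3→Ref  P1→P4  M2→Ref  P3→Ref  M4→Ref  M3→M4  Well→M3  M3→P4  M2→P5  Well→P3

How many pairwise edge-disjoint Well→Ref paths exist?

4

Assign every edge capacity 1; by Menger, the answer equals the max flow.
Path Well→Ref (+1); total 1.
Path Well→M3→Ref (+1); total 2.
Path Well→P5→Ref (+1); total 3.
Path Well→P3→Ref (+1); total 4.
No residual Well→Ref path; max flow = 4.
Certifying cut of size 4: {P3→Ref, Well→M3, Well→P5, Well→Ref}.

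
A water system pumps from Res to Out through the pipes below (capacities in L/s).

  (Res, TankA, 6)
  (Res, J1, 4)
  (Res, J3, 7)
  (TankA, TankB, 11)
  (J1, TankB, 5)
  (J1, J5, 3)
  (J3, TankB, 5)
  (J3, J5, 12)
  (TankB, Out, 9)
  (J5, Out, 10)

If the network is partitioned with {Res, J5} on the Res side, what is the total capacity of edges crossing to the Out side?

Edges leaving {Res, J5}: Res→TankA (6), Res→J1 (4), Res→J3 (7), J5→Out (10).
Cut capacity = 6 + 4 + 7 + 10 = 27.

27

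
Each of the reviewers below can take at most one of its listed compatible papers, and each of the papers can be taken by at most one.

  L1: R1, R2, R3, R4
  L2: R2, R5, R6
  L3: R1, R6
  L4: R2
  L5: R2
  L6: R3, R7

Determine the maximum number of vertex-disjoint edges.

Unit-capacity flow: source→left, listed edges, right→sink; max matching = max flow.
Augmenting path L1→R1 (+1); matched 1.
Augmenting path L2→R2 (+1); matched 2.
Augmenting path L3→R6 (+1); matched 3.
Augmenting path L6→R3 (+1); matched 4.
Augmenting path L4→R2→L2→R5 (+1); matched 5.
No augmenting path remains; maximum matching = 5.
König certificate: {L1, L2, L3, L6, R2} is a vertex cover of size 5 (every listed pair touches it), so no matching can be larger.

5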